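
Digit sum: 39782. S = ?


3 + 9 + 7 + 8 + 2 = 29


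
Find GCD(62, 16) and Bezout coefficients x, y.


Tabular extended Euclidean (each row: r = 62*s + 16*t):
r=62, s=1, t=0
r=16, s=0, t=1
q=3: r=14, s=1, t=-3   [62*(1) + 16*(-3) = 14]
q=1: r=2, s=-1, t=4   [62*(-1) + 16*(4) = 2]
q=7: r=0, s=8, t=-31   [62*(8) + 16*(-31) = 0]
GCD = 2; from the row with r=2: x=-1, y=4
Check: 62*(-1) + 16*(4) = -62 + 64 = 2

GCD = 2, x = -1, y = 4


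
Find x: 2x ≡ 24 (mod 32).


GCD(2, 32) = 2 divides 24
Divide: 1x ≡ 12 (mod 16)
x ≡ 12 (mod 16)


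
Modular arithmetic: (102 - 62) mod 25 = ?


102 - 62 = 40
40 mod 25 = 15


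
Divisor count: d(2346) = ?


2346 = 2^1 × 3^1 × 17^1 × 23^1
d(2346) = (1+1) × (1+1) × (1+1) × (1+1) = 16

16 divisors


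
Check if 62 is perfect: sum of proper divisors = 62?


Proper divisors of 62: 1, 2, 31
Sum = 1 + 2 + 31 = 34

No, 62 is not perfect (34 ≠ 62)


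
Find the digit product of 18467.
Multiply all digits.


1 × 8 × 4 × 6 × 7 = 1344


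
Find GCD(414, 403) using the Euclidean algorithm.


414 = 1 * 403 + 11
403 = 36 * 11 + 7
11 = 1 * 7 + 4
7 = 1 * 4 + 3
4 = 1 * 3 + 1
3 = 3 * 1 + 0
GCD = 1


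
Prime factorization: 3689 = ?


3689 / 7 = 527
527 / 17 = 31
31 / 31 = 1
3689 = 7 × 17 × 31


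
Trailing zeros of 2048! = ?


floor(2048/5) = 409
floor(2048/25) = 81
floor(2048/125) = 16
floor(2048/625) = 3
Total = 509

509 trailing zeros


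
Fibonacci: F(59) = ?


Sequence: 1, 1, 2, 3, 5, 8, 13, 21, 34, 55, 89, 144, 233, 377, 610, 987, 1597, 2584, 4181, 6765, 10946, 17711, 28657, 46368, 75025, 121393, 196418, 317811, 514229, 832040, 1346269, 2178309, 3524578, 5702887, 9227465, 14930352, 24157817, 39088169, 63245986, 102334155, 165580141, 267914296, 433494437, 701408733, 1134903170, 1836311903, 2971215073, 4807526976, 7778742049, 12586269025, 20365011074, 32951280099, 53316291173, 86267571272, 139583862445, 225851433717, 365435296162, 591286729879, 956722026041
F(59) = 956722026041


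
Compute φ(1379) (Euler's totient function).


1379 = 7 × 197
Prime factors: 7, 197
φ(1379) = 1379 × (1-1/7) × (1-1/197)
= 1379 × 6/7 × 196/197 = 1176

φ(1379) = 1176


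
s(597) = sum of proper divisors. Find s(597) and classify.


Proper divisors: 1, 3, 199
Sum = 1 + 3 + 199 = 203
203 < 597 → deficient

s(597) = 203 (deficient)


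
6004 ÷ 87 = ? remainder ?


6004 = 87 * 69 + 1
Check: 6003 + 1 = 6004

q = 69, r = 1


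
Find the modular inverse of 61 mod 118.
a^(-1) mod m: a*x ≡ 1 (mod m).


Use the extended Euclidean algorithm on (118, 61); each row r = 118*s + 61*t:
r=118, s=1, t=0
r=61, s=0, t=1
q=1: r=57, s=1, t=-1   [118*(1) + 61*(-1) = 57]
q=1: r=4, s=-1, t=2   [118*(-1) + 61*(2) = 4]
q=14: r=1, s=15, t=-29   [118*(15) + 61*(-29) = 1]
q=4: r=0, s=-61, t=118   [118*(-61) + 61*(118) = 0]
GCD = 1 with t = -29, so 61*(-29) ≡ 1 (mod 118)
Inverse = -29 mod 118 = 89
Check: 61 * 89 = 5429 ≡ 1 (mod 118)

61^(-1) ≡ 89 (mod 118)


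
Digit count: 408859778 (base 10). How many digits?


408859778 has 9 digits in base 10
floor(log10(408859778)) + 1 = floor(8.6116) + 1 = 9

9 digits (base 10)


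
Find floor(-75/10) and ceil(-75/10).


-75/10 = -7.5000
floor = -8
ceil = -7

floor = -8, ceil = -7


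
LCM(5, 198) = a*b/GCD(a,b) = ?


GCD(5, 198) = 1
LCM = 5*198/1 = 990/1 = 990

LCM = 990


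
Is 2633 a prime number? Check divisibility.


Check divisors up to sqrt(2633) = 51.3128
No divisors found.
2633 is prime.

Yes, 2633 is prime


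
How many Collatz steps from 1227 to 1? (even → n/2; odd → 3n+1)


1227 → 3682 → 1841 → 5524 → 2762 → 1381 → 4144 → 2072 → 1036 → 518 → 259 → 778 → 389 → 1168 → 584 → 292 → 146 → 73 → 220 → 110 → 55 → 166 → 83 → 250 → 125 → 376 → 188 → 94 → 47 → 142 → 71 → 214 → 107 → 322 → 161 → 484 → 242 → 121 → 364 → 182 → 91 → 274 → 137 → 412 → 206 → 103 → 310 → 155 → 466 → 233 → 700 → 350 → 175 → 526 → 263 → 790 → 395 → 1186 → 593 → 1780 → 890 → 445 → 1336 → 668 → 334 → 167 → 502 → 251 → 754 → 377 → 1132 → 566 → 283 → 850 → 425 → 1276 → 638 → 319 → 958 → 479 → 1438 → 719 → 2158 → 1079 → 3238 → 1619 → 4858 → 2429 → 7288 → 3644 → 1822 → 911 → 2734 → 1367 → 4102 → 2051 → 6154 → 3077 → 9232 → 4616 → 2308 → 1154 → 577 → 1732 → 866 → 433 → 1300 → 650 → 325 → 976 → 488 → 244 → 122 → 61 → 184 → 92 → 46 → 23 → 70 → 35 → 106 → 53 → 160 → 80 → 40 → 20 → 10 → 5 → 16 → 8 → 4 → 2 → 1
Total steps = 132

132 steps


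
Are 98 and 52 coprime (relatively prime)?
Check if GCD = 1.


Euclidean algorithm:
98 = 1 * 52 + 46
52 = 1 * 46 + 6
46 = 7 * 6 + 4
6 = 1 * 4 + 2
4 = 2 * 2 + 0
GCD(98, 52) = 2

No, not coprime (GCD = 2)


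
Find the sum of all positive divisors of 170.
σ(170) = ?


Divisors of 170: 1, 2, 5, 10, 17, 34, 85, 170
Sum = 1 + 2 + 5 + 10 + 17 + 34 + 85 + 170 = 324

σ(170) = 324


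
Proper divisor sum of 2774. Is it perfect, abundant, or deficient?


Proper divisors: 1, 2, 19, 38, 73, 146, 1387
Sum = 1 + 2 + 19 + 38 + 73 + 146 + 1387 = 1666
1666 < 2774 → deficient

s(2774) = 1666 (deficient)


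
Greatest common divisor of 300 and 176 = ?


300 = 1 * 176 + 124
176 = 1 * 124 + 52
124 = 2 * 52 + 20
52 = 2 * 20 + 12
20 = 1 * 12 + 8
12 = 1 * 8 + 4
8 = 2 * 4 + 0
GCD = 4


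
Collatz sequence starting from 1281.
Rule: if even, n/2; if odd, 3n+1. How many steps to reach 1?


1281 → 3844 → 1922 → 961 → 2884 → 1442 → 721 → 2164 → 1082 → 541 → 1624 → 812 → 406 → 203 → 610 → 305 → 916 → 458 → 229 → 688 → 344 → 172 → 86 → 43 → 130 → 65 → 196 → 98 → 49 → 148 → 74 → 37 → 112 → 56 → 28 → 14 → 7 → 22 → 11 → 34 → 17 → 52 → 26 → 13 → 40 → 20 → 10 → 5 → 16 → 8 → 4 → 2 → 1
Total steps = 52

52 steps


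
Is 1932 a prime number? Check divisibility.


1932 / 2 = 966 (exact division)
1932 is NOT prime.

No, 1932 is not prime


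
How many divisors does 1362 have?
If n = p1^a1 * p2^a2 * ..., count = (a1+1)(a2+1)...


1362 = 2^1 × 3^1 × 227^1
d(1362) = (1+1) × (1+1) × (1+1) = 8

8 divisors


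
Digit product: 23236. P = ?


2 × 3 × 2 × 3 × 6 = 216


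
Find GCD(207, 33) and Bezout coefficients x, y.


Tabular extended Euclidean (each row: r = 207*s + 33*t):
r=207, s=1, t=0
r=33, s=0, t=1
q=6: r=9, s=1, t=-6   [207*(1) + 33*(-6) = 9]
q=3: r=6, s=-3, t=19   [207*(-3) + 33*(19) = 6]
q=1: r=3, s=4, t=-25   [207*(4) + 33*(-25) = 3]
q=2: r=0, s=-11, t=69   [207*(-11) + 33*(69) = 0]
GCD = 3; from the row with r=3: x=4, y=-25
Check: 207*(4) + 33*(-25) = 828 - 825 = 3

GCD = 3, x = 4, y = -25


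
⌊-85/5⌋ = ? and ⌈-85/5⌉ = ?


-85/5 = -17.0000
floor = -17
ceil = -17

floor = -17, ceil = -17


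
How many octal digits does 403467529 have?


403467529 in base 8 = 3003066411
Number of digits = 10

10 digits (base 8)


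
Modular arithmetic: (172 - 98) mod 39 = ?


172 - 98 = 74
74 mod 39 = 35


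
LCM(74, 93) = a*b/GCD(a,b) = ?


GCD(74, 93) = 1
LCM = 74*93/1 = 6882/1 = 6882

LCM = 6882


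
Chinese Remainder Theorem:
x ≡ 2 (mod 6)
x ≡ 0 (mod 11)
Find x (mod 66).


M = 6*11 = 66
M1 = M/6 = 11, M2 = M/11 = 6
M1^(-1) mod 6 = 5, M2^(-1) mod 11 = 2
x = 2*11*5 + 0*6*2 = 110
110 mod 66 = 44
Check: 44 mod 6 = 2 ✓, 44 mod 11 = 0 ✓

x ≡ 44 (mod 66)


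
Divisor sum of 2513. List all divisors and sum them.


Divisors of 2513: 1, 7, 359, 2513
Sum = 1 + 7 + 359 + 2513 = 2880

σ(2513) = 2880


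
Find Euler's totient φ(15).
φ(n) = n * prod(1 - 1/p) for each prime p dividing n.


15 = 3 × 5
Prime factors: 3, 5
φ(15) = 15 × (1-1/3) × (1-1/5)
= 15 × 2/3 × 4/5 = 8

φ(15) = 8


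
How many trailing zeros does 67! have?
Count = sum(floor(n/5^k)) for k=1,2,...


floor(67/5) = 13
floor(67/25) = 2
Total = 15

15 trailing zeros


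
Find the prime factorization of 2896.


2896 / 2 = 1448
1448 / 2 = 724
724 / 2 = 362
362 / 2 = 181
181 / 181 = 1
2896 = 2^4 × 181


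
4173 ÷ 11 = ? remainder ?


4173 = 11 * 379 + 4
Check: 4169 + 4 = 4173

q = 379, r = 4


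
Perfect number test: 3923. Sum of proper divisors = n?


Proper divisors of 3923: 1
Sum = 1 = 1

No, 3923 is not perfect (1 ≠ 3923)


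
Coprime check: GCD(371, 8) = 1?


Euclidean algorithm:
371 = 46 * 8 + 3
8 = 2 * 3 + 2
3 = 1 * 2 + 1
2 = 2 * 1 + 0
GCD(371, 8) = 1

Yes, coprime (GCD = 1)


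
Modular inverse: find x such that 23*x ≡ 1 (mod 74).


Use the extended Euclidean algorithm on (74, 23); each row r = 74*s + 23*t:
r=74, s=1, t=0
r=23, s=0, t=1
q=3: r=5, s=1, t=-3   [74*(1) + 23*(-3) = 5]
q=4: r=3, s=-4, t=13   [74*(-4) + 23*(13) = 3]
q=1: r=2, s=5, t=-16   [74*(5) + 23*(-16) = 2]
q=1: r=1, s=-9, t=29   [74*(-9) + 23*(29) = 1]
q=2: r=0, s=23, t=-74   [74*(23) + 23*(-74) = 0]
GCD = 1 with t = 29, so 23*(29) ≡ 1 (mod 74)
Inverse = 29 mod 74 = 29
Check: 23 * 29 = 667 ≡ 1 (mod 74)

23^(-1) ≡ 29 (mod 74)


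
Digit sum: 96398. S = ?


9 + 6 + 3 + 9 + 8 = 35


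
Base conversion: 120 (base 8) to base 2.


120 (base 8) = 80 (decimal)
80 (decimal) = 1010000 (base 2)


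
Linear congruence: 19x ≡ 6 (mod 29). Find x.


GCD(19, 29) = 1, unique solution
a^(-1) mod 29 = 26
x = 26 * 6 mod 29 = 11

x ≡ 11 (mod 29)


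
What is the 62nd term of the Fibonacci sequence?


Sequence: 1, 1, 2, 3, 5, 8, 13, 21, 34, 55, 89, 144, 233, 377, 610, 987, 1597, 2584, 4181, 6765, 10946, 17711, 28657, 46368, 75025, 121393, 196418, 317811, 514229, 832040, 1346269, 2178309, 3524578, 5702887, 9227465, 14930352, 24157817, 39088169, 63245986, 102334155, 165580141, 267914296, 433494437, 701408733, 1134903170, 1836311903, 2971215073, 4807526976, 7778742049, 12586269025, 20365011074, 32951280099, 53316291173, 86267571272, 139583862445, 225851433717, 365435296162, 591286729879, 956722026041, 1548008755920, 2504730781961, 4052739537881
F(62) = 4052739537881


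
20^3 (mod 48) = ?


20^1 mod 48 = 20
20^2 mod 48 = 16
20^3 mod 48 = 32


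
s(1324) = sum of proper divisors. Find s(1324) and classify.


Proper divisors: 1, 2, 4, 331, 662
Sum = 1 + 2 + 4 + 331 + 662 = 1000
1000 < 1324 → deficient

s(1324) = 1000 (deficient)


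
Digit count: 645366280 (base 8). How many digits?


645366280 in base 8 = 4635701010
Number of digits = 10

10 digits (base 8)


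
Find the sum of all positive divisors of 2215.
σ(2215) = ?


Divisors of 2215: 1, 5, 443, 2215
Sum = 1 + 5 + 443 + 2215 = 2664

σ(2215) = 2664


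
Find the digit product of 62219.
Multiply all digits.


6 × 2 × 2 × 1 × 9 = 216


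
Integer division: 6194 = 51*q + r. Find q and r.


6194 = 51 * 121 + 23
Check: 6171 + 23 = 6194

q = 121, r = 23


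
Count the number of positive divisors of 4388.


4388 = 2^2 × 1097^1
d(4388) = (2+1) × (1+1) = 6

6 divisors


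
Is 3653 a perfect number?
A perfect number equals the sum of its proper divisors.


Proper divisors of 3653: 1, 13, 281
Sum = 1 + 13 + 281 = 295

No, 3653 is not perfect (295 ≠ 3653)


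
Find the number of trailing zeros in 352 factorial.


floor(352/5) = 70
floor(352/25) = 14
floor(352/125) = 2
Total = 86

86 trailing zeros


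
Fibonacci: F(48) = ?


Sequence: 1, 1, 2, 3, 5, 8, 13, 21, 34, 55, 89, 144, 233, 377, 610, 987, 1597, 2584, 4181, 6765, 10946, 17711, 28657, 46368, 75025, 121393, 196418, 317811, 514229, 832040, 1346269, 2178309, 3524578, 5702887, 9227465, 14930352, 24157817, 39088169, 63245986, 102334155, 165580141, 267914296, 433494437, 701408733, 1134903170, 1836311903, 2971215073, 4807526976
F(48) = 4807526976


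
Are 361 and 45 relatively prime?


Euclidean algorithm:
361 = 8 * 45 + 1
45 = 45 * 1 + 0
GCD(361, 45) = 1

Yes, coprime (GCD = 1)


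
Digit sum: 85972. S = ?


8 + 5 + 9 + 7 + 2 = 31


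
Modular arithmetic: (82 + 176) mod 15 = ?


82 + 176 = 258
258 mod 15 = 3


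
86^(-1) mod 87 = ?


Use the extended Euclidean algorithm on (87, 86); each row r = 87*s + 86*t:
r=87, s=1, t=0
r=86, s=0, t=1
q=1: r=1, s=1, t=-1   [87*(1) + 86*(-1) = 1]
q=86: r=0, s=-86, t=87   [87*(-86) + 86*(87) = 0]
GCD = 1 with t = -1, so 86*(-1) ≡ 1 (mod 87)
Inverse = -1 mod 87 = 86
Check: 86 * 86 = 7396 ≡ 1 (mod 87)

86^(-1) ≡ 86 (mod 87)


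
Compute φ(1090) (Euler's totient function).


1090 = 2 × 5 × 109
Prime factors: 2, 5, 109
φ(1090) = 1090 × (1-1/2) × (1-1/5) × (1-1/109)
= 1090 × 1/2 × 4/5 × 108/109 = 432

φ(1090) = 432


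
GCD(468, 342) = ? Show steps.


468 = 1 * 342 + 126
342 = 2 * 126 + 90
126 = 1 * 90 + 36
90 = 2 * 36 + 18
36 = 2 * 18 + 0
GCD = 18


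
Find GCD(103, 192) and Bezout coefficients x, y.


Tabular extended Euclidean (each row: r = 103*s + 192*t):
r=103, s=1, t=0
r=192, s=0, t=1
q=0: r=103, s=1, t=0   [103*(1) + 192*(0) = 103]
q=1: r=89, s=-1, t=1   [103*(-1) + 192*(1) = 89]
q=1: r=14, s=2, t=-1   [103*(2) + 192*(-1) = 14]
q=6: r=5, s=-13, t=7   [103*(-13) + 192*(7) = 5]
q=2: r=4, s=28, t=-15   [103*(28) + 192*(-15) = 4]
q=1: r=1, s=-41, t=22   [103*(-41) + 192*(22) = 1]
q=4: r=0, s=192, t=-103   [103*(192) + 192*(-103) = 0]
GCD = 1; from the row with r=1: x=-41, y=22
Check: 103*(-41) + 192*(22) = -4223 + 4224 = 1

GCD = 1, x = -41, y = 22


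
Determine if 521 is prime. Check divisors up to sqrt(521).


Check divisors up to sqrt(521) = 22.8254
No divisors found.
521 is prime.

Yes, 521 is prime


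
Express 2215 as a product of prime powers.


2215 / 5 = 443
443 / 443 = 1
2215 = 5 × 443


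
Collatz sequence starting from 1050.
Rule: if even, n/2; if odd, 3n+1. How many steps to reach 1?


1050 → 525 → 1576 → 788 → 394 → 197 → 592 → 296 → 148 → 74 → 37 → 112 → 56 → 28 → 14 → 7 → 22 → 11 → 34 → 17 → 52 → 26 → 13 → 40 → 20 → 10 → 5 → 16 → 8 → 4 → 2 → 1
Total steps = 31

31 steps


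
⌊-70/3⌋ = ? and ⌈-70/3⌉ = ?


-70/3 = -23.3333
floor = -24
ceil = -23

floor = -24, ceil = -23


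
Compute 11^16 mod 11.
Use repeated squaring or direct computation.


11^1 mod 11 = 0
11^2 mod 11 = 0
11^3 mod 11 = 0
11^4 mod 11 = 0
11^5 mod 11 = 0
11^6 mod 11 = 0
11^7 mod 11 = 0
11^8 mod 11 = 0
11^9 mod 11 = 0
11^10 mod 11 = 0
11^11 mod 11 = 0
11^12 mod 11 = 0
11^13 mod 11 = 0
11^14 mod 11 = 0
11^15 mod 11 = 0
11^16 mod 11 = 0


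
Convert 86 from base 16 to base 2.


86 (base 16) = 134 (decimal)
134 (decimal) = 10000110 (base 2)


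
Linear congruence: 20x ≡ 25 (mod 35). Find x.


GCD(20, 35) = 5 divides 25
Divide: 4x ≡ 5 (mod 7)
x ≡ 3 (mod 7)


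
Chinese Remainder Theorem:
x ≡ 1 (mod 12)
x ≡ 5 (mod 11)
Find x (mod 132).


M = 12*11 = 132
M1 = M/12 = 11, M2 = M/11 = 12
M1^(-1) mod 12 = 11, M2^(-1) mod 11 = 1
x = 1*11*11 + 5*12*1 = 181
181 mod 132 = 49
Check: 49 mod 12 = 1 ✓, 49 mod 11 = 5 ✓

x ≡ 49 (mod 132)


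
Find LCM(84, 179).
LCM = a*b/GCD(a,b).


GCD(84, 179) = 1
LCM = 84*179/1 = 15036/1 = 15036

LCM = 15036


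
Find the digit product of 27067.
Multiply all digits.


2 × 7 × 0 × 6 × 7 = 0


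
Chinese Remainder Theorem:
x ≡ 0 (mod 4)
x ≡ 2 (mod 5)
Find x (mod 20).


M = 4*5 = 20
M1 = M/4 = 5, M2 = M/5 = 4
M1^(-1) mod 4 = 1, M2^(-1) mod 5 = 4
x = 0*5*1 + 2*4*4 = 32
32 mod 20 = 12
Check: 12 mod 4 = 0 ✓, 12 mod 5 = 2 ✓

x ≡ 12 (mod 20)


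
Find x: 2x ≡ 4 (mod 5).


GCD(2, 5) = 1, unique solution
a^(-1) mod 5 = 3
x = 3 * 4 mod 5 = 2

x ≡ 2 (mod 5)


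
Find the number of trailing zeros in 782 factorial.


floor(782/5) = 156
floor(782/25) = 31
floor(782/125) = 6
floor(782/625) = 1
Total = 194

194 trailing zeros


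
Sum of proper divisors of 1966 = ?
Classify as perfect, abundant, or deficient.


Proper divisors: 1, 2, 983
Sum = 1 + 2 + 983 = 986
986 < 1966 → deficient

s(1966) = 986 (deficient)


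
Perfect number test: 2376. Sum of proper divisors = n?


Proper divisors of 2376: 1, 2, 3, 4, 6, 8, 9, 11, 12, 18, 22, 24, 27, 33, 36, 44, 54, 66, 72, 88, 99, 108, 132, 198, 216, 264, 297, 396, 594, 792, 1188
Sum = 1 + 2 + 3 + 4 + 6 + 8 + 9 + 11 + 12 + 18 + 22 + 24 + 27 + 33 + 36 + 44 + 54 + 66 + 72 + 88 + 99 + 108 + 132 + 198 + 216 + 264 + 297 + 396 + 594 + 792 + 1188 = 4824

No, 2376 is not perfect (4824 ≠ 2376)


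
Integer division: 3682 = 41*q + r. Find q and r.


3682 = 41 * 89 + 33
Check: 3649 + 33 = 3682

q = 89, r = 33


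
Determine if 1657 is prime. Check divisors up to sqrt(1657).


Check divisors up to sqrt(1657) = 40.7063
No divisors found.
1657 is prime.

Yes, 1657 is prime


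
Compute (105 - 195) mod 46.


105 - 195 = -90
-90 mod 46 = 2


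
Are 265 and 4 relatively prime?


Euclidean algorithm:
265 = 66 * 4 + 1
4 = 4 * 1 + 0
GCD(265, 4) = 1

Yes, coprime (GCD = 1)


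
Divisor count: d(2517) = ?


2517 = 3^1 × 839^1
d(2517) = (1+1) × (1+1) = 4

4 divisors


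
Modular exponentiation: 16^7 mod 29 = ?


16^1 mod 29 = 16
16^2 mod 29 = 24
16^3 mod 29 = 7
16^4 mod 29 = 25
16^5 mod 29 = 23
16^6 mod 29 = 20
16^7 mod 29 = 1


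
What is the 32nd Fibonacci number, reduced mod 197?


F(k) mod 197 for k=1..32:
1, 1, 2, 3, 5, 8, 13, 21, 34, 55, 89, 144, 36, 180, 19, 2, 21, 23, 44, 67, 111, 178, 92, 73, 165, 41, 9, 50, 59, 109, 168, 80
F(32) mod 197 = 80


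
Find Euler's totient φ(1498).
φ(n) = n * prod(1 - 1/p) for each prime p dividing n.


1498 = 2 × 7 × 107
Prime factors: 2, 7, 107
φ(1498) = 1498 × (1-1/2) × (1-1/7) × (1-1/107)
= 1498 × 1/2 × 6/7 × 106/107 = 636

φ(1498) = 636


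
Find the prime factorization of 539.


539 / 7 = 77
77 / 7 = 11
11 / 11 = 1
539 = 7^2 × 11


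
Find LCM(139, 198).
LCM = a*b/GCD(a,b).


GCD(139, 198) = 1
LCM = 139*198/1 = 27522/1 = 27522

LCM = 27522


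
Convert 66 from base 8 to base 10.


66 (base 8) = 54 (decimal)
54 (decimal) = 54 (base 10)


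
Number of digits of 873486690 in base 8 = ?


873486690 in base 8 = 6404054542
Number of digits = 10

10 digits (base 8)


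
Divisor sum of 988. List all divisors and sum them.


Divisors of 988: 1, 2, 4, 13, 19, 26, 38, 52, 76, 247, 494, 988
Sum = 1 + 2 + 4 + 13 + 19 + 26 + 38 + 52 + 76 + 247 + 494 + 988 = 1960

σ(988) = 1960


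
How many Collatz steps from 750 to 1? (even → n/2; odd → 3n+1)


750 → 375 → 1126 → 563 → 1690 → 845 → 2536 → 1268 → 634 → 317 → 952 → 476 → 238 → 119 → 358 → 179 → 538 → 269 → 808 → 404 → 202 → 101 → 304 → 152 → 76 → 38 → 19 → 58 → 29 → 88 → 44 → 22 → 11 → 34 → 17 → 52 → 26 → 13 → 40 → 20 → 10 → 5 → 16 → 8 → 4 → 2 → 1
Total steps = 46

46 steps


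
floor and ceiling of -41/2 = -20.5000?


-41/2 = -20.5000
floor = -21
ceil = -20

floor = -21, ceil = -20


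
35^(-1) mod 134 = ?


Use the extended Euclidean algorithm on (134, 35); each row r = 134*s + 35*t:
r=134, s=1, t=0
r=35, s=0, t=1
q=3: r=29, s=1, t=-3   [134*(1) + 35*(-3) = 29]
q=1: r=6, s=-1, t=4   [134*(-1) + 35*(4) = 6]
q=4: r=5, s=5, t=-19   [134*(5) + 35*(-19) = 5]
q=1: r=1, s=-6, t=23   [134*(-6) + 35*(23) = 1]
q=5: r=0, s=35, t=-134   [134*(35) + 35*(-134) = 0]
GCD = 1 with t = 23, so 35*(23) ≡ 1 (mod 134)
Inverse = 23 mod 134 = 23
Check: 35 * 23 = 805 ≡ 1 (mod 134)

35^(-1) ≡ 23 (mod 134)


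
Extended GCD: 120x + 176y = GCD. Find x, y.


Tabular extended Euclidean (each row: r = 120*s + 176*t):
r=120, s=1, t=0
r=176, s=0, t=1
q=0: r=120, s=1, t=0   [120*(1) + 176*(0) = 120]
q=1: r=56, s=-1, t=1   [120*(-1) + 176*(1) = 56]
q=2: r=8, s=3, t=-2   [120*(3) + 176*(-2) = 8]
q=7: r=0, s=-22, t=15   [120*(-22) + 176*(15) = 0]
GCD = 8; from the row with r=8: x=3, y=-2
Check: 120*(3) + 176*(-2) = 360 - 352 = 8

GCD = 8, x = 3, y = -2


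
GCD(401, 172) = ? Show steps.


401 = 2 * 172 + 57
172 = 3 * 57 + 1
57 = 57 * 1 + 0
GCD = 1


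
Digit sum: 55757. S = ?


5 + 5 + 7 + 5 + 7 = 29


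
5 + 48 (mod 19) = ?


5 + 48 = 53
53 mod 19 = 15


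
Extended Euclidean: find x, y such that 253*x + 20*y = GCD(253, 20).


Tabular extended Euclidean (each row: r = 253*s + 20*t):
r=253, s=1, t=0
r=20, s=0, t=1
q=12: r=13, s=1, t=-12   [253*(1) + 20*(-12) = 13]
q=1: r=7, s=-1, t=13   [253*(-1) + 20*(13) = 7]
q=1: r=6, s=2, t=-25   [253*(2) + 20*(-25) = 6]
q=1: r=1, s=-3, t=38   [253*(-3) + 20*(38) = 1]
q=6: r=0, s=20, t=-253   [253*(20) + 20*(-253) = 0]
GCD = 1; from the row with r=1: x=-3, y=38
Check: 253*(-3) + 20*(38) = -759 + 760 = 1

GCD = 1, x = -3, y = 38


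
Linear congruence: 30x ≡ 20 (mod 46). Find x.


GCD(30, 46) = 2 divides 20
Divide: 15x ≡ 10 (mod 23)
x ≡ 16 (mod 23)


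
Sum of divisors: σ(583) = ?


Divisors of 583: 1, 11, 53, 583
Sum = 1 + 11 + 53 + 583 = 648

σ(583) = 648


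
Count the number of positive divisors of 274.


274 = 2^1 × 137^1
d(274) = (1+1) × (1+1) = 4

4 divisors


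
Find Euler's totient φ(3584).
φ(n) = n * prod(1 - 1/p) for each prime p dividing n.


3584 = 2^9 × 7
Prime factors: 2, 7
φ(3584) = 3584 × (1-1/2) × (1-1/7)
= 3584 × 1/2 × 6/7 = 1536

φ(3584) = 1536


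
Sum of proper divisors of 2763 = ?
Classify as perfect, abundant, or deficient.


Proper divisors: 1, 3, 9, 307, 921
Sum = 1 + 3 + 9 + 307 + 921 = 1241
1241 < 2763 → deficient

s(2763) = 1241 (deficient)


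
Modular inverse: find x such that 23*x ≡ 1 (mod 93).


Use the extended Euclidean algorithm on (93, 23); each row r = 93*s + 23*t:
r=93, s=1, t=0
r=23, s=0, t=1
q=4: r=1, s=1, t=-4   [93*(1) + 23*(-4) = 1]
q=23: r=0, s=-23, t=93   [93*(-23) + 23*(93) = 0]
GCD = 1 with t = -4, so 23*(-4) ≡ 1 (mod 93)
Inverse = -4 mod 93 = 89
Check: 23 * 89 = 2047 ≡ 1 (mod 93)

23^(-1) ≡ 89 (mod 93)


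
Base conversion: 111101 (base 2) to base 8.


111101 (base 2) = 61 (decimal)
61 (decimal) = 75 (base 8)


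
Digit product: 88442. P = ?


8 × 8 × 4 × 4 × 2 = 2048


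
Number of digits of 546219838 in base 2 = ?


546219838 in base 2 = 100000100011101010011100111110
Number of digits = 30

30 digits (base 2)


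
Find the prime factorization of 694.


694 / 2 = 347
347 / 347 = 1
694 = 2 × 347


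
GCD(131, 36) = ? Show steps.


131 = 3 * 36 + 23
36 = 1 * 23 + 13
23 = 1 * 13 + 10
13 = 1 * 10 + 3
10 = 3 * 3 + 1
3 = 3 * 1 + 0
GCD = 1


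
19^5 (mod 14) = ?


19^1 mod 14 = 5
19^2 mod 14 = 11
19^3 mod 14 = 13
19^4 mod 14 = 9
19^5 mod 14 = 3


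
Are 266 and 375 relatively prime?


Euclidean algorithm:
375 = 1 * 266 + 109
266 = 2 * 109 + 48
109 = 2 * 48 + 13
48 = 3 * 13 + 9
13 = 1 * 9 + 4
9 = 2 * 4 + 1
4 = 4 * 1 + 0
GCD(266, 375) = 1

Yes, coprime (GCD = 1)


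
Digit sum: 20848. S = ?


2 + 0 + 8 + 4 + 8 = 22


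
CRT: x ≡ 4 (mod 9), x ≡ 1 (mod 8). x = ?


M = 9*8 = 72
M1 = M/9 = 8, M2 = M/8 = 9
M1^(-1) mod 9 = 8, M2^(-1) mod 8 = 1
x = 4*8*8 + 1*9*1 = 265
265 mod 72 = 49
Check: 49 mod 9 = 4 ✓, 49 mod 8 = 1 ✓

x ≡ 49 (mod 72)


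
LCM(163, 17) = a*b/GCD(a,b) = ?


GCD(163, 17) = 1
LCM = 163*17/1 = 2771/1 = 2771

LCM = 2771


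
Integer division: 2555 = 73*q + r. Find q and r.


2555 = 73 * 35 + 0
Check: 2555 + 0 = 2555

q = 35, r = 0


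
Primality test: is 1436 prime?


1436 / 2 = 718 (exact division)
1436 is NOT prime.

No, 1436 is not prime


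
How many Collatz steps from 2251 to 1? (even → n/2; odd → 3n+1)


2251 → 6754 → 3377 → 10132 → 5066 → 2533 → 7600 → 3800 → 1900 → 950 → 475 → 1426 → 713 → 2140 → 1070 → 535 → 1606 → 803 → 2410 → 1205 → 3616 → 1808 → 904 → 452 → 226 → 113 → 340 → 170 → 85 → 256 → 128 → 64 → 32 → 16 → 8 → 4 → 2 → 1
Total steps = 37

37 steps


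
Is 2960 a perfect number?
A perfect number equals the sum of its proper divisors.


Proper divisors of 2960: 1, 2, 4, 5, 8, 10, 16, 20, 37, 40, 74, 80, 148, 185, 296, 370, 592, 740, 1480
Sum = 1 + 2 + 4 + 5 + 8 + 10 + 16 + 20 + 37 + 40 + 74 + 80 + 148 + 185 + 296 + 370 + 592 + 740 + 1480 = 4108

No, 2960 is not perfect (4108 ≠ 2960)


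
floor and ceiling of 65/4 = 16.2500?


65/4 = 16.2500
floor = 16
ceil = 17

floor = 16, ceil = 17


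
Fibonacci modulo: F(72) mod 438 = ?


F(k) mod 438 for k=1..72:
1, 1, 2, 3, 5, 8, 13, 21, 34, 55, 89, 144, 233, 377, 172, 111, 283, 394, 239, 195, 434, 191, 187, 378, 127, 67, 194, 261, 17, 278, 295, 135, 430, 127, 119, 246, 365, 173, 100, 273, 373, 208, 143, 351, 56, 407, 25, 432, 19, 13, 32, 45, 77, 122, 199, 321, 82, 403, 47, 12, 59, 71, 130, 201, 331, 94, 425, 81, 68, 149, 217, 366
F(72) mod 438 = 366


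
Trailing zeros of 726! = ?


floor(726/5) = 145
floor(726/25) = 29
floor(726/125) = 5
floor(726/625) = 1
Total = 180

180 trailing zeros


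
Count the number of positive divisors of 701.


701 = 701^1
d(701) = (1+1) = 2

2 divisors


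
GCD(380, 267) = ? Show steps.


380 = 1 * 267 + 113
267 = 2 * 113 + 41
113 = 2 * 41 + 31
41 = 1 * 31 + 10
31 = 3 * 10 + 1
10 = 10 * 1 + 0
GCD = 1


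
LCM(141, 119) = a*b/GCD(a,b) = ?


GCD(141, 119) = 1
LCM = 141*119/1 = 16779/1 = 16779

LCM = 16779


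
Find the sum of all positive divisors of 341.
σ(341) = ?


Divisors of 341: 1, 11, 31, 341
Sum = 1 + 11 + 31 + 341 = 384

σ(341) = 384


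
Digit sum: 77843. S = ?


7 + 7 + 8 + 4 + 3 = 29


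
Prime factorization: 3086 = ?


3086 / 2 = 1543
1543 / 1543 = 1
3086 = 2 × 1543


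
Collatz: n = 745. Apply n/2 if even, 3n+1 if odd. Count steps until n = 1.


745 → 2236 → 1118 → 559 → 1678 → 839 → 2518 → 1259 → 3778 → 1889 → 5668 → 2834 → 1417 → 4252 → 2126 → 1063 → 3190 → 1595 → 4786 → 2393 → 7180 → 3590 → 1795 → 5386 → 2693 → 8080 → 4040 → 2020 → 1010 → 505 → 1516 → 758 → 379 → 1138 → 569 → 1708 → 854 → 427 → 1282 → 641 → 1924 → 962 → 481 → 1444 → 722 → 361 → 1084 → 542 → 271 → 814 → 407 → 1222 → 611 → 1834 → 917 → 2752 → 1376 → 688 → 344 → 172 → 86 → 43 → 130 → 65 → 196 → 98 → 49 → 148 → 74 → 37 → 112 → 56 → 28 → 14 → 7 → 22 → 11 → 34 → 17 → 52 → 26 → 13 → 40 → 20 → 10 → 5 → 16 → 8 → 4 → 2 → 1
Total steps = 90

90 steps


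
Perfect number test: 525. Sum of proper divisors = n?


Proper divisors of 525: 1, 3, 5, 7, 15, 21, 25, 35, 75, 105, 175
Sum = 1 + 3 + 5 + 7 + 15 + 21 + 25 + 35 + 75 + 105 + 175 = 467

No, 525 is not perfect (467 ≠ 525)


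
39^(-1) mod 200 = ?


Use the extended Euclidean algorithm on (200, 39); each row r = 200*s + 39*t:
r=200, s=1, t=0
r=39, s=0, t=1
q=5: r=5, s=1, t=-5   [200*(1) + 39*(-5) = 5]
q=7: r=4, s=-7, t=36   [200*(-7) + 39*(36) = 4]
q=1: r=1, s=8, t=-41   [200*(8) + 39*(-41) = 1]
q=4: r=0, s=-39, t=200   [200*(-39) + 39*(200) = 0]
GCD = 1 with t = -41, so 39*(-41) ≡ 1 (mod 200)
Inverse = -41 mod 200 = 159
Check: 39 * 159 = 6201 ≡ 1 (mod 200)

39^(-1) ≡ 159 (mod 200)


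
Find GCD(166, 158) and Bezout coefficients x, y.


Tabular extended Euclidean (each row: r = 166*s + 158*t):
r=166, s=1, t=0
r=158, s=0, t=1
q=1: r=8, s=1, t=-1   [166*(1) + 158*(-1) = 8]
q=19: r=6, s=-19, t=20   [166*(-19) + 158*(20) = 6]
q=1: r=2, s=20, t=-21   [166*(20) + 158*(-21) = 2]
q=3: r=0, s=-79, t=83   [166*(-79) + 158*(83) = 0]
GCD = 2; from the row with r=2: x=20, y=-21
Check: 166*(20) + 158*(-21) = 3320 - 3318 = 2

GCD = 2, x = 20, y = -21


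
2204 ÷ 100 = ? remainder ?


2204 = 100 * 22 + 4
Check: 2200 + 4 = 2204

q = 22, r = 4


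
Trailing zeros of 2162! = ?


floor(2162/5) = 432
floor(2162/25) = 86
floor(2162/125) = 17
floor(2162/625) = 3
Total = 538

538 trailing zeros


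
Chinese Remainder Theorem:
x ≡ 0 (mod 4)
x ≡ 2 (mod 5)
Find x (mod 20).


M = 4*5 = 20
M1 = M/4 = 5, M2 = M/5 = 4
M1^(-1) mod 4 = 1, M2^(-1) mod 5 = 4
x = 0*5*1 + 2*4*4 = 32
32 mod 20 = 12
Check: 12 mod 4 = 0 ✓, 12 mod 5 = 2 ✓

x ≡ 12 (mod 20)


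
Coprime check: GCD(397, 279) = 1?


Euclidean algorithm:
397 = 1 * 279 + 118
279 = 2 * 118 + 43
118 = 2 * 43 + 32
43 = 1 * 32 + 11
32 = 2 * 11 + 10
11 = 1 * 10 + 1
10 = 10 * 1 + 0
GCD(397, 279) = 1

Yes, coprime (GCD = 1)


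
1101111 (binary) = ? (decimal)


1101111 (base 2) = 111 (decimal)
111 (decimal) = 111 (base 10)


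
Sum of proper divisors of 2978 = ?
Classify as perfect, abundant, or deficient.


Proper divisors: 1, 2, 1489
Sum = 1 + 2 + 1489 = 1492
1492 < 2978 → deficient

s(2978) = 1492 (deficient)


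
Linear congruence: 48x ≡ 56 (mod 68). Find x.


GCD(48, 68) = 4 divides 56
Divide: 12x ≡ 14 (mod 17)
x ≡ 4 (mod 17)


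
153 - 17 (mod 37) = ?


153 - 17 = 136
136 mod 37 = 25


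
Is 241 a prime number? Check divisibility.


Check divisors up to sqrt(241) = 15.5242
No divisors found.
241 is prime.

Yes, 241 is prime


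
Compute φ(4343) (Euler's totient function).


4343 = 43 × 101
Prime factors: 43, 101
φ(4343) = 4343 × (1-1/43) × (1-1/101)
= 4343 × 42/43 × 100/101 = 4200

φ(4343) = 4200


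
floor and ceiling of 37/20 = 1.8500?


37/20 = 1.8500
floor = 1
ceil = 2

floor = 1, ceil = 2


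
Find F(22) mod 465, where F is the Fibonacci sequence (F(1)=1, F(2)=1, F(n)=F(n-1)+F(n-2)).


F(k) mod 465 for k=1..22:
1, 1, 2, 3, 5, 8, 13, 21, 34, 55, 89, 144, 233, 377, 145, 57, 202, 259, 461, 255, 251, 41
F(22) mod 465 = 41


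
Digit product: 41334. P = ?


4 × 1 × 3 × 3 × 4 = 144


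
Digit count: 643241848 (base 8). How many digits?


643241848 in base 8 = 4625613570
Number of digits = 10

10 digits (base 8)


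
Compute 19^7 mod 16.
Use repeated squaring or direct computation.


19^1 mod 16 = 3
19^2 mod 16 = 9
19^3 mod 16 = 11
19^4 mod 16 = 1
19^5 mod 16 = 3
19^6 mod 16 = 9
19^7 mod 16 = 11


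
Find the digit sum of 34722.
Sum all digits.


3 + 4 + 7 + 2 + 2 = 18


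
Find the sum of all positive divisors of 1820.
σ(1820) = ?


Divisors of 1820: 1, 2, 4, 5, 7, 10, 13, 14, 20, 26, 28, 35, 52, 65, 70, 91, 130, 140, 182, 260, 364, 455, 910, 1820
Sum = 1 + 2 + 4 + 5 + 7 + 10 + 13 + 14 + 20 + 26 + 28 + 35 + 52 + 65 + 70 + 91 + 130 + 140 + 182 + 260 + 364 + 455 + 910 + 1820 = 4704

σ(1820) = 4704


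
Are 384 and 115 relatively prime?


Euclidean algorithm:
384 = 3 * 115 + 39
115 = 2 * 39 + 37
39 = 1 * 37 + 2
37 = 18 * 2 + 1
2 = 2 * 1 + 0
GCD(384, 115) = 1

Yes, coprime (GCD = 1)


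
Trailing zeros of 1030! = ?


floor(1030/5) = 206
floor(1030/25) = 41
floor(1030/125) = 8
floor(1030/625) = 1
Total = 256

256 trailing zeros


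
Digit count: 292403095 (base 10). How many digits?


292403095 has 9 digits in base 10
floor(log10(292403095)) + 1 = floor(8.4660) + 1 = 9

9 digits (base 10)


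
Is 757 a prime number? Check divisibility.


Check divisors up to sqrt(757) = 27.5136
No divisors found.
757 is prime.

Yes, 757 is prime


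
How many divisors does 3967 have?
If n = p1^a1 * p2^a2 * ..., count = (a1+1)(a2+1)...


3967 = 3967^1
d(3967) = (1+1) = 2

2 divisors


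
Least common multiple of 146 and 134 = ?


GCD(146, 134) = 2
LCM = 146*134/2 = 19564/2 = 9782

LCM = 9782


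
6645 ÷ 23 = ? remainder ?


6645 = 23 * 288 + 21
Check: 6624 + 21 = 6645

q = 288, r = 21


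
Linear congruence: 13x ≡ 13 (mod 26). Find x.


GCD(13, 26) = 13 divides 13
Divide: 1x ≡ 1 (mod 2)
x ≡ 1 (mod 2)


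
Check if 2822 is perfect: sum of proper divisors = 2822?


Proper divisors of 2822: 1, 2, 17, 34, 83, 166, 1411
Sum = 1 + 2 + 17 + 34 + 83 + 166 + 1411 = 1714

No, 2822 is not perfect (1714 ≠ 2822)


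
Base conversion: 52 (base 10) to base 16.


52 (base 10) = 52 (decimal)
52 (decimal) = 34 (base 16)


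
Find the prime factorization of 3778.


3778 / 2 = 1889
1889 / 1889 = 1
3778 = 2 × 1889


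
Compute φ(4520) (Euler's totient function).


4520 = 2^3 × 5 × 113
Prime factors: 2, 5, 113
φ(4520) = 4520 × (1-1/2) × (1-1/5) × (1-1/113)
= 4520 × 1/2 × 4/5 × 112/113 = 1792

φ(4520) = 1792


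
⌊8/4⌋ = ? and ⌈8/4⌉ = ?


8/4 = 2.0000
floor = 2
ceil = 2

floor = 2, ceil = 2


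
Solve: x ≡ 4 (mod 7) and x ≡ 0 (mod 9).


M = 7*9 = 63
M1 = M/7 = 9, M2 = M/9 = 7
M1^(-1) mod 7 = 4, M2^(-1) mod 9 = 4
x = 4*9*4 + 0*7*4 = 144
144 mod 63 = 18
Check: 18 mod 7 = 4 ✓, 18 mod 9 = 0 ✓

x ≡ 18 (mod 63)


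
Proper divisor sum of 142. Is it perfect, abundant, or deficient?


Proper divisors: 1, 2, 71
Sum = 1 + 2 + 71 = 74
74 < 142 → deficient

s(142) = 74 (deficient)


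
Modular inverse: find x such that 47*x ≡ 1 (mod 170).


Use the extended Euclidean algorithm on (170, 47); each row r = 170*s + 47*t:
r=170, s=1, t=0
r=47, s=0, t=1
q=3: r=29, s=1, t=-3   [170*(1) + 47*(-3) = 29]
q=1: r=18, s=-1, t=4   [170*(-1) + 47*(4) = 18]
q=1: r=11, s=2, t=-7   [170*(2) + 47*(-7) = 11]
q=1: r=7, s=-3, t=11   [170*(-3) + 47*(11) = 7]
q=1: r=4, s=5, t=-18   [170*(5) + 47*(-18) = 4]
q=1: r=3, s=-8, t=29   [170*(-8) + 47*(29) = 3]
q=1: r=1, s=13, t=-47   [170*(13) + 47*(-47) = 1]
q=3: r=0, s=-47, t=170   [170*(-47) + 47*(170) = 0]
GCD = 1 with t = -47, so 47*(-47) ≡ 1 (mod 170)
Inverse = -47 mod 170 = 123
Check: 47 * 123 = 5781 ≡ 1 (mod 170)

47^(-1) ≡ 123 (mod 170)


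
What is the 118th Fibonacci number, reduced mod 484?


F(k) mod 484 for k=1..118:
1, 1, 2, 3, 5, 8, 13, 21, 34, 55, 89, 144, 233, 377, 126, 19, 145, 164, 309, 473, 298, 287, 101, 388, 5, 393, 398, 307, 221, 44, 265, 309, 90, 399, 5, 404, 409, 329, 254, 99, 353, 452, 321, 289, 126, 415, 57, 472, 45, 33, 78, 111, 189, 300, 5, 305, 310, 131, 441, 88, 45, 133, 178, 311, 5, 316, 321, 153, 474, 143, 133, 276, 409, 201, 126, 327, 453, 296, 265, 77, 342, 419, 277, 212, 5, 217, 222, 439, 177, 132, 309, 441, 266, 223, 5, 228, 233, 461, 210, 187, 397, 100, 13, 113, 126, 239, 365, 120, 1, 121, 122, 243, 365, 124, 5, 129, 134, 263
F(118) mod 484 = 263


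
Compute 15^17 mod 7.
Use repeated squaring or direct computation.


15^1 mod 7 = 1
15^2 mod 7 = 1
15^3 mod 7 = 1
15^4 mod 7 = 1
15^5 mod 7 = 1
15^6 mod 7 = 1
15^7 mod 7 = 1
15^8 mod 7 = 1
15^9 mod 7 = 1
15^10 mod 7 = 1
15^11 mod 7 = 1
15^12 mod 7 = 1
15^13 mod 7 = 1
15^14 mod 7 = 1
15^15 mod 7 = 1
15^16 mod 7 = 1
15^17 mod 7 = 1


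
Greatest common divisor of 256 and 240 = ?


256 = 1 * 240 + 16
240 = 15 * 16 + 0
GCD = 16


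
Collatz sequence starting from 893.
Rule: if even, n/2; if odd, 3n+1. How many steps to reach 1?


893 → 2680 → 1340 → 670 → 335 → 1006 → 503 → 1510 → 755 → 2266 → 1133 → 3400 → 1700 → 850 → 425 → 1276 → 638 → 319 → 958 → 479 → 1438 → 719 → 2158 → 1079 → 3238 → 1619 → 4858 → 2429 → 7288 → 3644 → 1822 → 911 → 2734 → 1367 → 4102 → 2051 → 6154 → 3077 → 9232 → 4616 → 2308 → 1154 → 577 → 1732 → 866 → 433 → 1300 → 650 → 325 → 976 → 488 → 244 → 122 → 61 → 184 → 92 → 46 → 23 → 70 → 35 → 106 → 53 → 160 → 80 → 40 → 20 → 10 → 5 → 16 → 8 → 4 → 2 → 1
Total steps = 72

72 steps


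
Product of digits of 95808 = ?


9 × 5 × 8 × 0 × 8 = 0


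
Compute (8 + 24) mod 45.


8 + 24 = 32
32 mod 45 = 32


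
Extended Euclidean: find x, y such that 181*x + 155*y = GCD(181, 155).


Tabular extended Euclidean (each row: r = 181*s + 155*t):
r=181, s=1, t=0
r=155, s=0, t=1
q=1: r=26, s=1, t=-1   [181*(1) + 155*(-1) = 26]
q=5: r=25, s=-5, t=6   [181*(-5) + 155*(6) = 25]
q=1: r=1, s=6, t=-7   [181*(6) + 155*(-7) = 1]
q=25: r=0, s=-155, t=181   [181*(-155) + 155*(181) = 0]
GCD = 1; from the row with r=1: x=6, y=-7
Check: 181*(6) + 155*(-7) = 1086 - 1085 = 1

GCD = 1, x = 6, y = -7


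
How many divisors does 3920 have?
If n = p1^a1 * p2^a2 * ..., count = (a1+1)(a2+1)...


3920 = 2^4 × 5^1 × 7^2
d(3920) = (4+1) × (1+1) × (2+1) = 30

30 divisors


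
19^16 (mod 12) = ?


19^1 mod 12 = 7
19^2 mod 12 = 1
19^3 mod 12 = 7
19^4 mod 12 = 1
19^5 mod 12 = 7
19^6 mod 12 = 1
19^7 mod 12 = 7
19^8 mod 12 = 1
19^9 mod 12 = 7
19^10 mod 12 = 1
19^11 mod 12 = 7
19^12 mod 12 = 1
19^13 mod 12 = 7
19^14 mod 12 = 1
19^15 mod 12 = 7
19^16 mod 12 = 1


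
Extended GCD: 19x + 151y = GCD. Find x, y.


Tabular extended Euclidean (each row: r = 19*s + 151*t):
r=19, s=1, t=0
r=151, s=0, t=1
q=0: r=19, s=1, t=0   [19*(1) + 151*(0) = 19]
q=7: r=18, s=-7, t=1   [19*(-7) + 151*(1) = 18]
q=1: r=1, s=8, t=-1   [19*(8) + 151*(-1) = 1]
q=18: r=0, s=-151, t=19   [19*(-151) + 151*(19) = 0]
GCD = 1; from the row with r=1: x=8, y=-1
Check: 19*(8) + 151*(-1) = 152 - 151 = 1

GCD = 1, x = 8, y = -1


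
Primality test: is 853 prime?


Check divisors up to sqrt(853) = 29.2062
No divisors found.
853 is prime.

Yes, 853 is prime


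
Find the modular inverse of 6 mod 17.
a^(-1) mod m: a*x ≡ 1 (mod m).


Use the extended Euclidean algorithm on (17, 6); each row r = 17*s + 6*t:
r=17, s=1, t=0
r=6, s=0, t=1
q=2: r=5, s=1, t=-2   [17*(1) + 6*(-2) = 5]
q=1: r=1, s=-1, t=3   [17*(-1) + 6*(3) = 1]
q=5: r=0, s=6, t=-17   [17*(6) + 6*(-17) = 0]
GCD = 1 with t = 3, so 6*(3) ≡ 1 (mod 17)
Inverse = 3 mod 17 = 3
Check: 6 * 3 = 18 ≡ 1 (mod 17)

6^(-1) ≡ 3 (mod 17)


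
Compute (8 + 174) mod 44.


8 + 174 = 182
182 mod 44 = 6


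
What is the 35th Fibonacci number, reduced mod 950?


F(k) mod 950 for k=1..35:
1, 1, 2, 3, 5, 8, 13, 21, 34, 55, 89, 144, 233, 377, 610, 37, 647, 684, 381, 115, 496, 611, 157, 768, 925, 743, 718, 511, 279, 790, 119, 909, 78, 37, 115
F(35) mod 950 = 115


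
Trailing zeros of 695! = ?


floor(695/5) = 139
floor(695/25) = 27
floor(695/125) = 5
floor(695/625) = 1
Total = 172

172 trailing zeros


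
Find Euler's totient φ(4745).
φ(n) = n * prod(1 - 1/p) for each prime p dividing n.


4745 = 5 × 13 × 73
Prime factors: 5, 13, 73
φ(4745) = 4745 × (1-1/5) × (1-1/13) × (1-1/73)
= 4745 × 4/5 × 12/13 × 72/73 = 3456

φ(4745) = 3456


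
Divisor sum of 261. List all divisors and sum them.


Divisors of 261: 1, 3, 9, 29, 87, 261
Sum = 1 + 3 + 9 + 29 + 87 + 261 = 390

σ(261) = 390


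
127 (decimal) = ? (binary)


127 (base 10) = 127 (decimal)
127 (decimal) = 1111111 (base 2)


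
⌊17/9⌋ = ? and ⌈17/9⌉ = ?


17/9 = 1.8889
floor = 1
ceil = 2

floor = 1, ceil = 2


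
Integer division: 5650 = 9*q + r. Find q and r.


5650 = 9 * 627 + 7
Check: 5643 + 7 = 5650

q = 627, r = 7


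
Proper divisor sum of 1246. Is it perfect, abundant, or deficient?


Proper divisors: 1, 2, 7, 14, 89, 178, 623
Sum = 1 + 2 + 7 + 14 + 89 + 178 + 623 = 914
914 < 1246 → deficient

s(1246) = 914 (deficient)


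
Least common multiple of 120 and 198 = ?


GCD(120, 198) = 6
LCM = 120*198/6 = 23760/6 = 3960

LCM = 3960


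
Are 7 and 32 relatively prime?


Euclidean algorithm:
32 = 4 * 7 + 4
7 = 1 * 4 + 3
4 = 1 * 3 + 1
3 = 3 * 1 + 0
GCD(7, 32) = 1

Yes, coprime (GCD = 1)


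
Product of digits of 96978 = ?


9 × 6 × 9 × 7 × 8 = 27216


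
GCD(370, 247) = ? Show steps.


370 = 1 * 247 + 123
247 = 2 * 123 + 1
123 = 123 * 1 + 0
GCD = 1


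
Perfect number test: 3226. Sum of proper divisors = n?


Proper divisors of 3226: 1, 2, 1613
Sum = 1 + 2 + 1613 = 1616

No, 3226 is not perfect (1616 ≠ 3226)


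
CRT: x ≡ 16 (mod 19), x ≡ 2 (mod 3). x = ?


M = 19*3 = 57
M1 = M/19 = 3, M2 = M/3 = 19
M1^(-1) mod 19 = 13, M2^(-1) mod 3 = 1
x = 16*3*13 + 2*19*1 = 662
662 mod 57 = 35
Check: 35 mod 19 = 16 ✓, 35 mod 3 = 2 ✓

x ≡ 35 (mod 57)


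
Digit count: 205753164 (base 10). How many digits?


205753164 has 9 digits in base 10
floor(log10(205753164)) + 1 = floor(8.3133) + 1 = 9

9 digits (base 10)
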